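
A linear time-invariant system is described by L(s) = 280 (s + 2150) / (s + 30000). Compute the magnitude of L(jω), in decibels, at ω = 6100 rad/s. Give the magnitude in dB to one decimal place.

|j6100 + 2150| = √(6100² + 2150²) = 6468
|j6100 + 30000| = √(6100² + 30000²) = 3.061e+04
|L(j6100)| = 280 × 6468 / 3.061e+04 = 59.156
20 log₁₀(59.156) = 35.44 dB

35.4 dB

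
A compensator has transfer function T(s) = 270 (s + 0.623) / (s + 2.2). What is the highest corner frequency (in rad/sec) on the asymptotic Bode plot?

Break frequencies occur at each pole and zero magnitude: 0.623 rad/sec, 2.2 rad/sec.
The highest is 2.2 rad/sec.

2.2 rad/sec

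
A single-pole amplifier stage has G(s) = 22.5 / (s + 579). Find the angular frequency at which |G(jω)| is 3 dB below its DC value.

579 rad/sec

For a single-pole low-pass, the −3 dB point is at the pole: ω = 579 rad/sec.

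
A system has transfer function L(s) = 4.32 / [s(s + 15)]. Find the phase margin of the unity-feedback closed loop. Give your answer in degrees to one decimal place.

88.9°

Gain crossover: |L(jω)| = 1 at ω ≈ 0.288 rad/s.
∠L(j0.288) = −90° − arctan(0.288/15) ≈ -91.10°
PM = 180° + (-91.10°) = 88.90°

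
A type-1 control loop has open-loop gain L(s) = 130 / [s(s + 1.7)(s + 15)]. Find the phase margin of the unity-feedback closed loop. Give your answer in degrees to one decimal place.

Gain crossover: |L(jω)| = 1 at ω ≈ 2.68 rad s⁻¹.
∠L(j2.68) = −90° − arctan(2.68/1.7) − arctan(2.68/15) ≈ -157.80°
PM = 180° + (-157.80°) = 22.20°

22.2°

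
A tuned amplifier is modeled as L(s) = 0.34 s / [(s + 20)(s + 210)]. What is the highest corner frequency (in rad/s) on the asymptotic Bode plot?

210 rad/s

Break frequencies occur at each pole and zero magnitude: 20 rad/s, 210 rad/s.
The highest is 210 rad/s.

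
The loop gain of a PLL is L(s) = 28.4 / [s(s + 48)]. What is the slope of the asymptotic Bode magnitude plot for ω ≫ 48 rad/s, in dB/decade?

With 0 zeros and 2 poles, the high-frequency asymptotic slope is 20 × (0 − 2) = -40 dB/decade.

-40 dB/decade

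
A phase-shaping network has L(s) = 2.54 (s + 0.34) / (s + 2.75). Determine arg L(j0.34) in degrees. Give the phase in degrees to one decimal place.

∠(j0.34 + 0.34) = arctan(0.34/0.34) = 45.00°
∠(j0.34 + 2.75) = arctan(0.34/2.75) = 7.05°
∠L(j0.34) = 45.00° − 7.05° = 37.95°

38.0 deg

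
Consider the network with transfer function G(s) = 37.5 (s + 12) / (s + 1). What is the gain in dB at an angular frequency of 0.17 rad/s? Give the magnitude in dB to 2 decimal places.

|j0.17 + 12| = √(0.17² + 12²) = 12
|j0.17 + 1| = √(0.17² + 1²) = 1.014
|G(j0.17)| = 37.5 × 12 / 1.014 = 443.68
20 log₁₀(443.68) = 52.941 dB

52.94 dB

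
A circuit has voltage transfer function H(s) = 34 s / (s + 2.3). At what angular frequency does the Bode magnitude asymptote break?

The single real pole at s = −2.3 gives a corner at ω = 2.3 rad/s.

2.3 rad/s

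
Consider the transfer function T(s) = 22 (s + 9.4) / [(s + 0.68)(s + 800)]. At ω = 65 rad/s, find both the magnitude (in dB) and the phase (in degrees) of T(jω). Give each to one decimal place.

|j65 + 9.4| = √(65² + 9.4²) = 65.68
|j65 + 0.68| = √(65² + 0.68²) = 65
|j65 + 800| = √(65² + 800²) = 802.6
|T(j65)| = 22 × 65.68 / (65 × 802.6) = 0.027693
20 log₁₀(0.027693) = -31.15 dB
∠(j65 + 9.4) = arctan(65/9.4) = 81.77°
∠(j65 + 0.68) = arctan(65/0.68) = 89.40°
∠(j65 + 800) = arctan(65/800) = 4.65°
∠T(j65) = 81.77° − (89.40° + 4.65°) = -12.27°

|T| = -31.2 dB, ∠T = -12.3°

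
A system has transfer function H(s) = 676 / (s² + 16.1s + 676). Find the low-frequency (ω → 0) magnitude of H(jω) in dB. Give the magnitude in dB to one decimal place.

H(0) = 676 / 676 = 1
20 log₁₀(1) = 0.00 dB

0.0 dB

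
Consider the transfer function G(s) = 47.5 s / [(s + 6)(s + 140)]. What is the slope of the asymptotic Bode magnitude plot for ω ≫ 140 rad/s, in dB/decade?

With 1 zero and 2 poles, the high-frequency asymptotic slope is 20 × (1 − 2) = -20 dB/decade.

-20 dB/decade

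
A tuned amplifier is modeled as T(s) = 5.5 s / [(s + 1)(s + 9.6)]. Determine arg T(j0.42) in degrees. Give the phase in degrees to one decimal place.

64.7 deg

∠(j0.42) = 90.00°
∠(j0.42 + 1) = arctan(0.42/1) = 22.78°
∠(j0.42 + 9.6) = arctan(0.42/9.6) = 2.51°
∠T(j0.42) = 90.00° − (22.78° + 2.51°) = 64.71°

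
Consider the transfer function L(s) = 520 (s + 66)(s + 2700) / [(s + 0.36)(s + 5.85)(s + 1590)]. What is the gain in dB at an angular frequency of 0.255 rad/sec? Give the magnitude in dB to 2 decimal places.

87.07 dB

|j0.255 + 66| = √(0.255² + 66²) = 66
|j0.255 + 2700| = √(0.255² + 2700²) = 2700
|j0.255 + 0.36| = √(0.255² + 0.36²) = 0.4412
|j0.255 + 5.85| = √(0.255² + 5.85²) = 5.856
|j0.255 + 1590| = √(0.255² + 1590²) = 1590
|L(j0.255)| = 520 × 66 × 2700 / (0.4412 × 5.856 × 1590) = 22561
20 log₁₀(22561) = 87.067 dB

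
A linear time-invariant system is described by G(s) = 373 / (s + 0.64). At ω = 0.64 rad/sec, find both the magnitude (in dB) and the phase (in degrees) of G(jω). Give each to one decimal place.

|j0.64 + 0.64| = √(0.64² + 0.64²) = 0.9051
|G(j0.64)| = 373 / 0.9051 = 412.11
20 log₁₀(412.11) = 52.30 dB
∠(j0.64 + 0.64) = arctan(0.64/0.64) = 45.00°
∠G(j0.64) = −45.00° = -45.00°

|G| = 52.3 dB, ∠G = -45.0°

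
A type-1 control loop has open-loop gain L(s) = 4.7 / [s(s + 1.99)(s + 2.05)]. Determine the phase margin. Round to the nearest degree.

40°

Gain crossover: |L(jω)| = 1 at ω ≈ 0.945 rad/s.
∠L(j0.945) = −90° − arctan(0.945/1.99) − arctan(0.945/2.05) ≈ -140.15°
PM = 180° + (-140.15°) = 39.85°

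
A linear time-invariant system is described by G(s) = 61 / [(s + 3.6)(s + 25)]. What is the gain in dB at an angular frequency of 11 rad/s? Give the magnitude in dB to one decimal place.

-14.3 dB

|j11 + 3.6| = √(11² + 3.6²) = 11.57
|j11 + 25| = √(11² + 25²) = 27.31
|G(j11)| = 61 / (11.57 × 27.31) = 0.19296
20 log₁₀(0.19296) = -14.29 dB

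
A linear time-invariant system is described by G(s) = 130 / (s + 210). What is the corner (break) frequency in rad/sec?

210 rad/sec

The single real pole at s = −210 gives a corner at ω = 210 rad/sec.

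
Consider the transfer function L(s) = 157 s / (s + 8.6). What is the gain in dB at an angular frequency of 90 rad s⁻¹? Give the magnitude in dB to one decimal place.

|j90| = 90
|j90 + 8.6| = √(90² + 8.6²) = 90.41
|L(j90)| = 157 × 90 / 90.41 = 156.29
20 log₁₀(156.29) = 43.88 dB

43.9 dB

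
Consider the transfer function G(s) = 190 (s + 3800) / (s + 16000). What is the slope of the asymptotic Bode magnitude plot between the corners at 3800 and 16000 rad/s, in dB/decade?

In this band the factors already past their corner are: zero at 3800; net slope = 20 dB/decade.

20 dB/decade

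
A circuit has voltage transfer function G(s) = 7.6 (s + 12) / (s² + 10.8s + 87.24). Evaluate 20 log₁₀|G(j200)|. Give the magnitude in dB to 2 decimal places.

-28.38 dB

|j200 + 12| = √(200² + 12²) = 200.4
|(j200)² + 10.8(j200) + 87.24| = |-39913 + j2160| = 3.997e+04
|G(j200)| = 7.6 × 200.4 / 3.997e+04 = 0.038096
20 log₁₀(0.038096) = -28.382 dB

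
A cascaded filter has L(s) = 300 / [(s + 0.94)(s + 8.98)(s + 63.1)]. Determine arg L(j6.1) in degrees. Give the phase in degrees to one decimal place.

∠(j6.1 + 0.94) = arctan(6.1/0.94) = 81.24°
∠(j6.1 + 8.98) = arctan(6.1/8.98) = 34.19°
∠(j6.1 + 63.1) = arctan(6.1/63.1) = 5.52°
∠L(j6.1) = − (81.24° + 34.19° + 5.52°) = -120.95°

-120.9°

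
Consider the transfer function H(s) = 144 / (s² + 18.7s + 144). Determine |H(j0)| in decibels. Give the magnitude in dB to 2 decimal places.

H(0) = 144 / 144 = 1
20 log₁₀(1) = 0.000 dB

0.00 dB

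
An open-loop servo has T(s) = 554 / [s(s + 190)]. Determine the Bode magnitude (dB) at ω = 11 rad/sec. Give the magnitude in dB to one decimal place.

|j11 + 190| = √(11² + 190²) = 190.3
|j11| = 11
|T(j11)| = 554 / (190.3 × 11) = 0.26463
20 log₁₀(0.26463) = -11.55 dB

-11.5 dB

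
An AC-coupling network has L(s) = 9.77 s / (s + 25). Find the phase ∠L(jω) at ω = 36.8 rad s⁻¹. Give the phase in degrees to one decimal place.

34.2°

∠(j36.8) = 90.00°
∠(j36.8 + 25) = arctan(36.8/25) = 55.81°
∠L(j36.8) = 90.00° − 55.81° = 34.19°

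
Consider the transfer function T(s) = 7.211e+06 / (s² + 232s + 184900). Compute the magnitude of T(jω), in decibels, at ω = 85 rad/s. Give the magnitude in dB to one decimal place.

|(j85)² + 232(j85) + 184900| = |1.7768e+05 + j19720| = 1.788e+05
|T(j85)| = 7.211e+06 / 1.788e+05 = 40.338
20 log₁₀(40.338) = 32.11 dB

32.1 dB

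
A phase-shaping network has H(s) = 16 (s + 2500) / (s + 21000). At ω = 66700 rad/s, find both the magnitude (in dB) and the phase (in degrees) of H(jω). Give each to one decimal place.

|H| = 23.7 dB, ∠H = 15.3 deg

|j66700 + 2500| = √(66700² + 2500²) = 6.675e+04
|j66700 + 21000| = √(66700² + 21000²) = 6.993e+04
|H(j66700)| = 16 × 6.675e+04 / 6.993e+04 = 15.272
20 log₁₀(15.272) = 23.68 dB
∠(j66700 + 2500) = arctan(66700/2500) = 87.85°
∠(j66700 + 21000) = arctan(66700/21000) = 72.52°
∠H(j66700) = 87.85° − 72.52° = 15.33°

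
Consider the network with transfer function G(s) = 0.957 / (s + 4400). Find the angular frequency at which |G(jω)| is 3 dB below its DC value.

4400 rad/sec

For a single-pole low-pass, the −3 dB point is at the pole: ω = 4400 rad/sec.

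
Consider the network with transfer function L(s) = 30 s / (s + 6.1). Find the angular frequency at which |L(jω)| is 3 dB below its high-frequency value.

6.1 rad s⁻¹

For a single-pole high-pass, the −3 dB point is at the pole: ω = 6.1 rad s⁻¹.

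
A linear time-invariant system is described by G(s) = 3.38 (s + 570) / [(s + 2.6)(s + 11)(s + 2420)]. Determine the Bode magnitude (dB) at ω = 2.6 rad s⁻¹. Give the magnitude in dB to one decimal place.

-34.4 dB

|j2.6 + 570| = √(2.6² + 570²) = 570
|j2.6 + 2.6| = √(2.6² + 2.6²) = 3.677
|j2.6 + 11| = √(2.6² + 11²) = 11.3
|j2.6 + 2420| = √(2.6² + 2420²) = 2420
|G(j2.6)| = 3.38 × 570 / (3.677 × 11.3 × 2420) = 0.019156
20 log₁₀(0.019156) = -34.35 dB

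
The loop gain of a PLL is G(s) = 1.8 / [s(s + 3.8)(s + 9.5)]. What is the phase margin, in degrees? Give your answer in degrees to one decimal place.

Gain crossover: |G(jω)| = 1 at ω ≈ 0.0499 rad s⁻¹.
∠G(j0.0499) = −90° − arctan(0.0499/3.8) − arctan(0.0499/9.5) ≈ -91.05°
PM = 180° + (-91.05°) = 88.95°

88.9°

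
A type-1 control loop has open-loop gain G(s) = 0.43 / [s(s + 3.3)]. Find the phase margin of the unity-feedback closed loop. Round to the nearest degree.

88°

Gain crossover: |G(jω)| = 1 at ω ≈ 0.13 rad s⁻¹.
∠G(j0.13) = −90° − arctan(0.13/3.3) ≈ -92.26°
PM = 180° + (-92.26°) = 87.74°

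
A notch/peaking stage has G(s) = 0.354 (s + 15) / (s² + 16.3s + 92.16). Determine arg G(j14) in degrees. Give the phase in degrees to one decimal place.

∠(j14 + 15) = arctan(14/15) = 43.03°
∠[(j14)² + 16.3(j14) + 92.16] = ∠[-103.84 + j228.2] = 114.47°
∠G(j14) = 43.03° − 114.47° = -71.44°

-71.4 deg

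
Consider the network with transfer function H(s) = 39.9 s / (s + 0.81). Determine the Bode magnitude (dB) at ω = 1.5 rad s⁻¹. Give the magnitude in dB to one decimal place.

30.9 dB

|j1.5| = 1.5
|j1.5 + 0.81| = √(1.5² + 0.81²) = 1.705
|H(j1.5)| = 39.9 × 1.5 / 1.705 = 35.108
20 log₁₀(35.108) = 30.91 dB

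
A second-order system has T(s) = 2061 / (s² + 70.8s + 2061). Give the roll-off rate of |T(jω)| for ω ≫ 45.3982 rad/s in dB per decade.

With 0 zeros and 2 poles, the high-frequency asymptotic slope is 20 × (0 − 2) = -40 dB/decade.

-40 dB/decade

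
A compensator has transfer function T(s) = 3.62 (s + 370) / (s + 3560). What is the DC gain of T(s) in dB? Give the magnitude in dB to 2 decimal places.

-8.49 dB

T(0) = 3.62 × 370 / 3560 = 0.37624
20 log₁₀(0.37624) = -8.491 dB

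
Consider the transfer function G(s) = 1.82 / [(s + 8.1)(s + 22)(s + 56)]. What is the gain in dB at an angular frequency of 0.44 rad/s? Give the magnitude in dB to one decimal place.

-74.8 dB

|j0.44 + 8.1| = √(0.44² + 8.1²) = 8.112
|j0.44 + 22| = √(0.44² + 22²) = 22
|j0.44 + 56| = √(0.44² + 56²) = 56
|G(j0.44)| = 1.82 / (8.112 × 22 × 56) = 0.00018207
20 log₁₀(0.00018207) = -74.80 dB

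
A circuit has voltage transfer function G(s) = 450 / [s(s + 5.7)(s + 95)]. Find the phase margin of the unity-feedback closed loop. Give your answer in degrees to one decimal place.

Gain crossover: |G(jω)| = 1 at ω ≈ 0.822 rad/s.
∠G(j0.822) = −90° − arctan(0.822/5.7) − arctan(0.822/95) ≈ -98.71°
PM = 180° + (-98.71°) = 81.29°

81.3°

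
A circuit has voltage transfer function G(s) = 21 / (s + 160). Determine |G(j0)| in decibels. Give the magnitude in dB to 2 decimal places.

G(0) = 21 / 160 = 0.13125
20 log₁₀(0.13125) = -17.638 dB

-17.64 dB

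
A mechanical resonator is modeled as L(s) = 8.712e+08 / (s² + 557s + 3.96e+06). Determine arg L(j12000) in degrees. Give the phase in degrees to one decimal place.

-177.3°

∠[(j12000)² + 557(j12000) + 3.96e+06] = ∠[-1.4004e+08 + j6.684e+06] = 177.27°
∠L(j12000) = −177.27° = -177.27°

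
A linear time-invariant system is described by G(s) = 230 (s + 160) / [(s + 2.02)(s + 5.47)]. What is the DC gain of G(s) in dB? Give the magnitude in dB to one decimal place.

70.5 dB

G(0) = 230 × 160 / (2.02 × 5.47) = 3330.5
20 log₁₀(3330.5) = 70.45 dB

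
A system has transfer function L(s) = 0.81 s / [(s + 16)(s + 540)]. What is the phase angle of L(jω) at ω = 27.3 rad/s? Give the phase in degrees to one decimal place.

27.5°

∠(j27.3) = 90.00°
∠(j27.3 + 16) = arctan(27.3/16) = 59.63°
∠(j27.3 + 540) = arctan(27.3/540) = 2.89°
∠L(j27.3) = 90.00° − (59.63° + 2.89°) = 27.48°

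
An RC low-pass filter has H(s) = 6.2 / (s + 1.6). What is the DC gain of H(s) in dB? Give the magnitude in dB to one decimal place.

11.8 dB

H(0) = 6.2 / 1.6 = 3.875
20 log₁₀(3.875) = 11.77 dB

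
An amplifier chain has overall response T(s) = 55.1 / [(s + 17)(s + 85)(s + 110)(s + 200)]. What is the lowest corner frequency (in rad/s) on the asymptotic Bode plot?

Break frequencies occur at each pole and zero magnitude: 17 rad/s, 85 rad/s, 110 rad/s, 200 rad/s.
The lowest is 17 rad/s.

17 rad/s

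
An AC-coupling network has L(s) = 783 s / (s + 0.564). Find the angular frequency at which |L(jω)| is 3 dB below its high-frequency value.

For a single-pole high-pass, the −3 dB point is at the pole: ω = 0.564 rad/sec.

0.564 rad/sec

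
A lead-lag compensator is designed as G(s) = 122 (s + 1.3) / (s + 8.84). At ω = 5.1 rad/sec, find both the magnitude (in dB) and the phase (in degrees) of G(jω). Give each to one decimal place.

|j5.1 + 1.3| = √(5.1² + 1.3²) = 5.263
|j5.1 + 8.84| = √(5.1² + 8.84²) = 10.21
|G(j5.1)| = 122 × 5.263 / 10.21 = 62.916
20 log₁₀(62.916) = 35.98 dB
∠(j5.1 + 1.3) = arctan(5.1/1.3) = 75.70°
∠(j5.1 + 8.84) = arctan(5.1/8.84) = 29.98°
∠G(j5.1) = 75.70° − 29.98° = 45.72°

|G| = 36.0 dB, ∠G = 45.7°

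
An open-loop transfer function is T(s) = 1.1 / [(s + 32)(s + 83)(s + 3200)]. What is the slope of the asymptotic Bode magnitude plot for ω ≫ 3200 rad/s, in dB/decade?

-60 dB/decade

With 0 zeros and 3 poles, the high-frequency asymptotic slope is 20 × (0 − 3) = -60 dB/decade.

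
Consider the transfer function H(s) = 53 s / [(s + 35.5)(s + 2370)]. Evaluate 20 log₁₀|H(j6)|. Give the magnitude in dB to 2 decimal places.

|j6| = 6
|j6 + 35.5| = √(6² + 35.5²) = 36
|j6 + 2370| = √(6² + 2370²) = 2370
|H(j6)| = 53 × 6 / (36 × 2370) = 0.0037268
20 log₁₀(0.0037268) = -48.573 dB

-48.57 dB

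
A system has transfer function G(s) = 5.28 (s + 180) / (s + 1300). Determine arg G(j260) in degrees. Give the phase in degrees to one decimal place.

44.0°

∠(j260 + 180) = arctan(260/180) = 55.30°
∠(j260 + 1300) = arctan(260/1300) = 11.31°
∠G(j260) = 55.30° − 11.31° = 43.99°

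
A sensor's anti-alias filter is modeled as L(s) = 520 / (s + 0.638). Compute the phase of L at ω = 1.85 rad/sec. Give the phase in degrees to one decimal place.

∠(j1.85 + 0.638) = arctan(1.85/0.638) = 70.97°
∠L(j1.85) = −70.97° = -70.97°

-71.0°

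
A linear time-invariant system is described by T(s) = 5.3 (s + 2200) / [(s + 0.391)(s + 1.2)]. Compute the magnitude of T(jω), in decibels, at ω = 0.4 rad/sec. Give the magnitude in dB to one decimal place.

84.3 dB

|j0.4 + 2200| = √(0.4² + 2200²) = 2200
|j0.4 + 0.391| = √(0.4² + 0.391²) = 0.5594
|j0.4 + 1.2| = √(0.4² + 1.2²) = 1.265
|T(j0.4)| = 5.3 × 2200 / (0.5594 × 1.265) = 16480
20 log₁₀(16480) = 84.34 dB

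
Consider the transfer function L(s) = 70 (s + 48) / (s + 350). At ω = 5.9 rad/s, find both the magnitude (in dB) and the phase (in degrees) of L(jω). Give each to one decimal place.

|j5.9 + 48| = √(5.9² + 48²) = 48.36
|j5.9 + 350| = √(5.9² + 350²) = 350
|L(j5.9)| = 70 × 48.36 / 350 = 9.6709
20 log₁₀(9.6709) = 19.71 dB
∠(j5.9 + 48) = arctan(5.9/48) = 7.01°
∠(j5.9 + 350) = arctan(5.9/350) = 0.97°
∠L(j5.9) = 7.01° − 0.97° = 6.04°

|L| = 19.7 dB, ∠L = 6.0°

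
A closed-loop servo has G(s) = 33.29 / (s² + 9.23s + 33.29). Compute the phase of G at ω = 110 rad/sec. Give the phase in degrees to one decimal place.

-175.2 deg

∠[(j110)² + 9.23(j110) + 33.29] = ∠[-12067 + j1015.3] = 175.19°
∠G(j110) = −175.19° = -175.19°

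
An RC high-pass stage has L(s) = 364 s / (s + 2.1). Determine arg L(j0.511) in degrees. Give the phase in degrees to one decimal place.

∠(j0.511) = 90.00°
∠(j0.511 + 2.1) = arctan(0.511/2.1) = 13.68°
∠L(j0.511) = 90.00° − 13.68° = 76.32°

76.3°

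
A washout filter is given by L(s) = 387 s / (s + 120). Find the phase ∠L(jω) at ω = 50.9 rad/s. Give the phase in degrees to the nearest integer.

∠(j50.9) = 90.00°
∠(j50.9 + 120) = arctan(50.9/120) = 22.99°
∠L(j50.9) = 90.00° − 22.99° = 67.01°

67°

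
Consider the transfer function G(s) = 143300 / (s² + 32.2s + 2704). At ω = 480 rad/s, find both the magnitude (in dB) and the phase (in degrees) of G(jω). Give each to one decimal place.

|G| = -4.0 dB, ∠G = -176.1°

|(j480)² + 32.2(j480) + 2704| = |-2.277e+05 + j15456| = 2.282e+05
|G(j480)| = 143300 / 2.282e+05 = 0.6279
20 log₁₀(0.6279) = -4.04 dB
∠[(j480)² + 32.2(j480) + 2704] = ∠[-2.277e+05 + j15456] = 176.12°
∠G(j480) = −176.12° = -176.12°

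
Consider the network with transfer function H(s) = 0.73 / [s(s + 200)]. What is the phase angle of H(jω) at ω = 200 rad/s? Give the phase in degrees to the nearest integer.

-135°

∠(j200 + 200) = arctan(200/200) = 45.00°
∠(j200) = 90.00°
∠H(j200) = − (45.00° + 90.00°) = -135.00°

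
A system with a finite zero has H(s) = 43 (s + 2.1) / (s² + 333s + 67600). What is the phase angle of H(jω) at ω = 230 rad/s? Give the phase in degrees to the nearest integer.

∠(j230 + 2.1) = arctan(230/2.1) = 89.48°
∠[(j230)² + 333(j230) + 67600] = ∠[14700 + j76590] = 79.14°
∠H(j230) = 89.48° − 79.14° = 10.34°

10°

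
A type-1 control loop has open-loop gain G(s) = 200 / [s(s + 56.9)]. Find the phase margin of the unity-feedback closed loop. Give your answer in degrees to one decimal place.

86.5°

Gain crossover: |G(jω)| = 1 at ω ≈ 3.51 rad/s.
∠G(j3.51) = −90° − arctan(3.51/56.9) ≈ -93.53°
PM = 180° + (-93.53°) = 86.47°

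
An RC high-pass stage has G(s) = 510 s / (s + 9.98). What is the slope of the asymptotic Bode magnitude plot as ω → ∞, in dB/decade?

With 1 zero and 1 pole, the high-frequency asymptotic slope is 20 × (1 − 1) = 0 dB/decade.

0 dB/decade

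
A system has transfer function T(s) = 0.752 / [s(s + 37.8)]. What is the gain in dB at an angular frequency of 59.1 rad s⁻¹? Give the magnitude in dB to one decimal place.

-74.8 dB

|j59.1 + 37.8| = √(59.1² + 37.8²) = 70.15
|j59.1| = 59.1
|T(j59.1)| = 0.752 / (70.15 × 59.1) = 0.00018137
20 log₁₀(0.00018137) = -74.83 dB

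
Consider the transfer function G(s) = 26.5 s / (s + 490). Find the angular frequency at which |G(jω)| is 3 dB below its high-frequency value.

For a single-pole high-pass, the −3 dB point is at the pole: ω = 490 rad/s.

490 rad/s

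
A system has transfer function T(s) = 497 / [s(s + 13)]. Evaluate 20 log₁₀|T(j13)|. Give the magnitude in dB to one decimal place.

|j13 + 13| = √(13² + 13²) = 18.38
|j13| = 13
|T(j13)| = 497 / (18.38 × 13) = 2.0795
20 log₁₀(2.0795) = 6.36 dB

6.4 dB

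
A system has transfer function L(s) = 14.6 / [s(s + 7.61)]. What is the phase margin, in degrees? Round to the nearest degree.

76°

Gain crossover: |L(jω)| = 1 at ω ≈ 1.86 rad/sec.
∠L(j1.86) = −90° − arctan(1.86/7.61) ≈ -103.76°
PM = 180° + (-103.76°) = 76.24°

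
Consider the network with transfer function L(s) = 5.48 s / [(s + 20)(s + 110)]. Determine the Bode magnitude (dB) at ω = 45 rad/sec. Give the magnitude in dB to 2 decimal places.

|j45| = 45
|j45 + 20| = √(45² + 20²) = 49.24
|j45 + 110| = √(45² + 110²) = 118.8
|L(j45)| = 5.48 × 45 / (49.24 × 118.8) = 0.042135
20 log₁₀(0.042135) = -27.507 dB

-27.51 dB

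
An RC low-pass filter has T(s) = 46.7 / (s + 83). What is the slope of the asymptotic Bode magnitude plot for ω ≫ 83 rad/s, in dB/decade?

-20 dB/decade

With 0 zeros and 1 pole, the high-frequency asymptotic slope is 20 × (0 − 1) = -20 dB/decade.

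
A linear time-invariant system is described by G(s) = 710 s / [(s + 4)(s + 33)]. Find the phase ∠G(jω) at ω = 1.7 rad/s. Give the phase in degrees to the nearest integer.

64 deg

∠(j1.7) = 90.00°
∠(j1.7 + 4) = arctan(1.7/4) = 23.03°
∠(j1.7 + 33) = arctan(1.7/33) = 2.95°
∠G(j1.7) = 90.00° − (23.03° + 2.95°) = 64.03°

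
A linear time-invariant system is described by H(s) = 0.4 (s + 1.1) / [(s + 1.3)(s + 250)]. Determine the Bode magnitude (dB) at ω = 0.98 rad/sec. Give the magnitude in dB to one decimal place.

-56.8 dB

|j0.98 + 1.1| = √(0.98² + 1.1²) = 1.473
|j0.98 + 1.3| = √(0.98² + 1.3²) = 1.628
|j0.98 + 250| = √(0.98² + 250²) = 250
|H(j0.98)| = 0.4 × 1.473 / (1.628 × 250) = 0.0014479
20 log₁₀(0.0014479) = -56.79 dB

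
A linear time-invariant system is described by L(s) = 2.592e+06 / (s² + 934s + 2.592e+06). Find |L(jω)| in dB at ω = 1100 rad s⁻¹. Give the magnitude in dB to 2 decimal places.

|(j1100)² + 934(j1100) + 2.592e+06| = |1.382e+06 + j1.0274e+06| = 1.722e+06
|L(j1100)| = 2.592e+06 / 1.722e+06 = 1.5052
20 log₁₀(1.5052) = 3.552 dB

3.55 dB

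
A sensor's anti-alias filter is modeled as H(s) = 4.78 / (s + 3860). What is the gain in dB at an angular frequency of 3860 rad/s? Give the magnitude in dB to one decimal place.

|j3860 + 3860| = √(3860² + 3860²) = 5459
|H(j3860)| = 4.78 / 5459 = 0.00087564
20 log₁₀(0.00087564) = -61.15 dB

-61.2 dB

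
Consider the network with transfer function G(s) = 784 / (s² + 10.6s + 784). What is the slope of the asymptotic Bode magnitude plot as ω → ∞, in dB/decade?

With 0 zeros and 2 poles, the high-frequency asymptotic slope is 20 × (0 − 2) = -40 dB/decade.

-40 dB/decade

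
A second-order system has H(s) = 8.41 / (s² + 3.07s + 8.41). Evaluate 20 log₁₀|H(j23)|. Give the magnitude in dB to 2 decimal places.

-35.91 dB

|(j23)² + 3.07(j23) + 8.41| = |-520.59 + j70.61| = 525.4
|H(j23)| = 8.41 / 525.4 = 0.016008
20 log₁₀(0.016008) = -35.913 dB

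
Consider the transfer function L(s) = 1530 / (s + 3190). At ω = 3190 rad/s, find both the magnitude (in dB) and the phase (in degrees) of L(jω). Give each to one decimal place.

|j3190 + 3190| = √(3190² + 3190²) = 4511
|L(j3190)| = 1530 / 4511 = 0.33915
20 log₁₀(0.33915) = -9.39 dB
∠(j3190 + 3190) = arctan(3190/3190) = 45.00°
∠L(j3190) = −45.00° = -45.00°

|L| = -9.4 dB, ∠L = -45.0°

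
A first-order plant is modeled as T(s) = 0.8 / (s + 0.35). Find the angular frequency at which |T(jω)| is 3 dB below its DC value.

0.35 rad/s

For a single-pole low-pass, the −3 dB point is at the pole: ω = 0.35 rad/s.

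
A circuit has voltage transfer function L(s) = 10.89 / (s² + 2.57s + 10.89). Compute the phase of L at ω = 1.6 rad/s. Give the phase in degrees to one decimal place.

-26.3°

∠[(j1.6)² + 2.57(j1.6) + 10.89] = ∠[8.33 + j4.112] = 26.27°
∠L(j1.6) = −26.27° = -26.27°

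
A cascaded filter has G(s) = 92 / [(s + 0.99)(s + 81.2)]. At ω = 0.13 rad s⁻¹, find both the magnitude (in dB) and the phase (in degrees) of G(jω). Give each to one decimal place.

|G| = 1.1 dB, ∠G = -7.6°

|j0.13 + 0.99| = √(0.13² + 0.99²) = 0.9985
|j0.13 + 81.2| = √(0.13² + 81.2²) = 81.2
|G(j0.13)| = 92 / (0.9985 × 81.2) = 1.1347
20 log₁₀(1.1347) = 1.10 dB
∠(j0.13 + 0.99) = arctan(0.13/0.99) = 7.48°
∠(j0.13 + 81.2) = arctan(0.13/81.2) = 0.09°
∠G(j0.13) = − (7.48° + 0.09°) = -7.57°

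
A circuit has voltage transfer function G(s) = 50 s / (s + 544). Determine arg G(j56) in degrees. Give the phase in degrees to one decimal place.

84.1°

∠(j56) = 90.00°
∠(j56 + 544) = arctan(56/544) = 5.88°
∠G(j56) = 90.00° − 5.88° = 84.12°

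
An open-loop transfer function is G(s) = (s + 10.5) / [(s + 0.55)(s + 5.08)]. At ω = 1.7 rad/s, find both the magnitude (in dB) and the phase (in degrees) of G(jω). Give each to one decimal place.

|j1.7 + 10.5| = √(1.7² + 10.5²) = 10.64
|j1.7 + 0.55| = √(1.7² + 0.55²) = 1.787
|j1.7 + 5.08| = √(1.7² + 5.08²) = 5.357
|G(j1.7)| = 1 × 10.64 / (1.787 × 5.357) = 1.1113
20 log₁₀(1.1113) = 0.92 dB
∠(j1.7 + 10.5) = arctan(1.7/10.5) = 9.20°
∠(j1.7 + 0.55) = arctan(1.7/0.55) = 72.07°
∠(j1.7 + 5.08) = arctan(1.7/5.08) = 18.50°
∠G(j1.7) = 9.20° − (72.07° + 18.50°) = -81.38°

|G| = 0.9 dB, ∠G = -81.4°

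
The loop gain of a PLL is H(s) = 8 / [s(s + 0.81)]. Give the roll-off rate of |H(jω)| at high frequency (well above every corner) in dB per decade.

With 0 zeros and 2 poles, the high-frequency asymptotic slope is 20 × (0 − 2) = -40 dB/decade.

-40 dB/decade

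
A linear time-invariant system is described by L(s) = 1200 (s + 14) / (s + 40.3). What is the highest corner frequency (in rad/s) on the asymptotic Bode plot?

Break frequencies occur at each pole and zero magnitude: 14 rad/s, 40.3 rad/s.
The highest is 40.3 rad/s.

40.3 rad/s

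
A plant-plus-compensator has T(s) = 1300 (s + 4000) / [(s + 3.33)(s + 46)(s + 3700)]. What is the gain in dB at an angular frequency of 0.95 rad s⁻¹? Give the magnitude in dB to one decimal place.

|j0.95 + 4000| = √(0.95² + 4000²) = 4000
|j0.95 + 3.33| = √(0.95² + 3.33²) = 3.463
|j0.95 + 46| = √(0.95² + 46²) = 46.01
|j0.95 + 3700| = √(0.95² + 3700²) = 3700
|T(j0.95)| = 1300 × 4000 / (3.463 × 46.01 × 3700) = 8.821
20 log₁₀(8.821) = 18.91 dB

18.9 dB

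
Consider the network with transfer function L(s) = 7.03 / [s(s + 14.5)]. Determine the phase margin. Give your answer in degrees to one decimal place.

Gain crossover: |L(jω)| = 1 at ω ≈ 0.485 rad s⁻¹.
∠L(j0.485) = −90° − arctan(0.485/14.5) ≈ -91.91°
PM = 180° + (-91.91°) = 88.09°

88.1°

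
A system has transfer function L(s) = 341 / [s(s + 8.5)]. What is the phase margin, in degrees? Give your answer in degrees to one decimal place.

25.9 deg

Gain crossover: |L(jω)| = 1 at ω ≈ 17.5 rad/s.
∠L(j17.5) = −90° − arctan(17.5/8.5) ≈ -154.11°
PM = 180° + (-154.11°) = 25.89°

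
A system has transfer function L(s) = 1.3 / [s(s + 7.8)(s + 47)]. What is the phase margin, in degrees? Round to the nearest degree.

Gain crossover: |L(jω)| = 1 at ω ≈ 0.00355 rad/s.
∠L(j0.00355) = −90° − arctan(0.00355/7.8) − arctan(0.00355/47) ≈ -90.03°
PM = 180° + (-90.03°) = 89.97°

90°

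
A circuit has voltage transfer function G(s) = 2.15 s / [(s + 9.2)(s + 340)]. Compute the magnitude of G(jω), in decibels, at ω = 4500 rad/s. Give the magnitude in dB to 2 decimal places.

-66.44 dB

|j4500| = 4500
|j4500 + 9.2| = √(4500² + 9.2²) = 4500
|j4500 + 340| = √(4500² + 340²) = 4513
|G(j4500)| = 2.15 × 4500 / (4500 × 4513) = 0.00047642
20 log₁₀(0.00047642) = -66.440 dB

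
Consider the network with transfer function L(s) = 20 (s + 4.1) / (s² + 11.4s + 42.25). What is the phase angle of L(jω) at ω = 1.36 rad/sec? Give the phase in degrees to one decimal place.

∠(j1.36 + 4.1) = arctan(1.36/4.1) = 18.35°
∠[(j1.36)² + 11.4(j1.36) + 42.25] = ∠[40.4 + j15.504] = 20.99°
∠L(j1.36) = 18.35° − 20.99° = -2.64°

-2.6 deg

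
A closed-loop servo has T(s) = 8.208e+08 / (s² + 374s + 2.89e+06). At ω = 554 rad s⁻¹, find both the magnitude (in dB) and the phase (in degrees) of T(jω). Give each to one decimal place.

|(j554)² + 374(j554) + 2.89e+06| = |2.5831e+06 + j2.072e+05| = 2.591e+06
|T(j554)| = 8.208e+08 / 2.591e+06 = 316.74
20 log₁₀(316.74) = 50.01 dB
∠[(j554)² + 374(j554) + 2.89e+06] = ∠[2.5831e+06 + j2.072e+05] = 4.59°
∠T(j554) = −4.59° = -4.59°

|T| = 50.0 dB, ∠T = -4.6°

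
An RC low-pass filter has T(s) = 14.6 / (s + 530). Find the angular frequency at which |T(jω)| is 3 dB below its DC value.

For a single-pole low-pass, the −3 dB point is at the pole: ω = 530 rad/s.

530 rad/s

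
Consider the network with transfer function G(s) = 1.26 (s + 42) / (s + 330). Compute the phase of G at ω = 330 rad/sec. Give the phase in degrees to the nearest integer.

∠(j330 + 42) = arctan(330/42) = 82.75°
∠(j330 + 330) = arctan(330/330) = 45.00°
∠G(j330) = 82.75° − 45.00° = 37.75°

38°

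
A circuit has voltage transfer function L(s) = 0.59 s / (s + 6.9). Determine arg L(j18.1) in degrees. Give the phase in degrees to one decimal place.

20.9 deg

∠(j18.1) = 90.00°
∠(j18.1 + 6.9) = arctan(18.1/6.9) = 69.13°
∠L(j18.1) = 90.00° − 69.13° = 20.87°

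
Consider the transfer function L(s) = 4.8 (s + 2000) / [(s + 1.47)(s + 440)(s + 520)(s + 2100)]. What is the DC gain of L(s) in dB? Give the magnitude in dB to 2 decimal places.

-97.33 dB

L(0) = 4.8 × 2000 / (1.47 × 440 × 520 × 2100) = 1.3592e-05
20 log₁₀(1.3592e-05) = -97.334 dB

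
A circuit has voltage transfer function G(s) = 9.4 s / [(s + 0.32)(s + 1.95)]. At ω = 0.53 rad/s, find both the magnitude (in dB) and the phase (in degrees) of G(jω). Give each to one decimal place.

|j0.53| = 0.53
|j0.53 + 0.32| = √(0.53² + 0.32²) = 0.6191
|j0.53 + 1.95| = √(0.53² + 1.95²) = 2.021
|G(j0.53)| = 9.4 × 0.53 / (0.6191 × 2.021) = 3.9822
20 log₁₀(3.9822) = 12.00 dB
∠(j0.53) = 90.00°
∠(j0.53 + 0.32) = arctan(0.53/0.32) = 58.88°
∠(j0.53 + 1.95) = arctan(0.53/1.95) = 15.21°
∠G(j0.53) = 90.00° − (58.88° + 15.21°) = 15.92°

|G| = 12.0 dB, ∠G = 15.9°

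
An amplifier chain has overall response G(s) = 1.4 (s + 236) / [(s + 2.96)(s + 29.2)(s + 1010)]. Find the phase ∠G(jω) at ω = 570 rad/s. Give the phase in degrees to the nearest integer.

-139°

∠(j570 + 236) = arctan(570/236) = 67.51°
∠(j570 + 2.96) = arctan(570/2.96) = 89.70°
∠(j570 + 29.2) = arctan(570/29.2) = 87.07°
∠(j570 + 1010) = arctan(570/1010) = 29.44°
∠G(j570) = 67.51° − (89.70° + 87.07° + 29.44°) = -138.70°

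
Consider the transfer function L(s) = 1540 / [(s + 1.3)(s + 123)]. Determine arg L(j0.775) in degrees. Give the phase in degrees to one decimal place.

-31.2°

∠(j0.775 + 1.3) = arctan(0.775/1.3) = 30.80°
∠(j0.775 + 123) = arctan(0.775/123) = 0.36°
∠L(j0.775) = − (30.80° + 0.36°) = -31.16°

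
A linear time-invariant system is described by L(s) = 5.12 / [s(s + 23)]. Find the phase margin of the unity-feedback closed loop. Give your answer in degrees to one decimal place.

89.4°

Gain crossover: |L(jω)| = 1 at ω ≈ 0.223 rad s⁻¹.
∠L(j0.223) = −90° − arctan(0.223/23) ≈ -90.55°
PM = 180° + (-90.55°) = 89.45°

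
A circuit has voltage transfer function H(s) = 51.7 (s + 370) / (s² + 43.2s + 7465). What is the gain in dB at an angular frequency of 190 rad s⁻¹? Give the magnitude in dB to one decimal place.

-2.8 dB

|j190 + 370| = √(190² + 370²) = 415.9
|(j190)² + 43.2(j190) + 7465| = |-28635 + j8208| = 2.979e+04
|H(j190)| = 51.7 × 415.9 / 2.979e+04 = 0.72189
20 log₁₀(0.72189) = -2.83 dB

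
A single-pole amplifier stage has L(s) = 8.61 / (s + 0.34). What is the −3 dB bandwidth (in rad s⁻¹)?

0.34 rad s⁻¹

For a single-pole low-pass, the −3 dB point is at the pole: ω = 0.34 rad s⁻¹.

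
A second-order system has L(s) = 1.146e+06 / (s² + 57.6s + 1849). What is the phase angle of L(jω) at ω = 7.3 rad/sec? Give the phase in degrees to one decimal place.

∠[(j7.3)² + 57.6(j7.3) + 1849] = ∠[1795.7 + j420.48] = 13.18°
∠L(j7.3) = −13.18° = -13.18°

-13.2 deg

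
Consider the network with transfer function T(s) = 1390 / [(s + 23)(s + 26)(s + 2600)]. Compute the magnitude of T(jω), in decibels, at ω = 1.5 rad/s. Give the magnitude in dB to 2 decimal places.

-61.01 dB

|j1.5 + 23| = √(1.5² + 23²) = 23.05
|j1.5 + 26| = √(1.5² + 26²) = 26.04
|j1.5 + 2600| = √(1.5² + 2600²) = 2600
|T(j1.5)| = 1390 / (23.05 × 26.04 × 2600) = 0.00089063
20 log₁₀(0.00089063) = -61.006 dB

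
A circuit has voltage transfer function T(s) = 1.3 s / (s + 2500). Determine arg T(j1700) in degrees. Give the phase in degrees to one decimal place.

∠(j1700) = 90.00°
∠(j1700 + 2500) = arctan(1700/2500) = 34.22°
∠T(j1700) = 90.00° − 34.22° = 55.78°

55.8°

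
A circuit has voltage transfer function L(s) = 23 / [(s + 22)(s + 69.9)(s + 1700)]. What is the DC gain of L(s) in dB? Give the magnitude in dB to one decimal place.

L(0) = 23 / (22 × 69.9 × 1700) = 8.7979e-06
20 log₁₀(8.7979e-06) = -101.11 dB

-101.1 dB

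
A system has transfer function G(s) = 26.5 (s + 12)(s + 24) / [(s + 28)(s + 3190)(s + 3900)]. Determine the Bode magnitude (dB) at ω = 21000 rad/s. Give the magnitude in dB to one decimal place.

-58.2 dB

|j21000 + 12| = √(21000² + 12²) = 2.1e+04
|j21000 + 24| = √(21000² + 24²) = 2.1e+04
|j21000 + 28| = √(21000² + 28²) = 2.1e+04
|j21000 + 3190| = √(21000² + 3190²) = 2.124e+04
|j21000 + 3900| = √(21000² + 3900²) = 2.136e+04
|G(j21000)| = 26.5 × 2.1e+04 × 2.1e+04 / (2.1e+04 × 2.124e+04 × 2.136e+04) = 0.0012266
20 log₁₀(0.0012266) = -58.23 dB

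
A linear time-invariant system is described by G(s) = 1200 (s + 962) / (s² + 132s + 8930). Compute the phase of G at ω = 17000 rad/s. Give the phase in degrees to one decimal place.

-92.8°

∠(j17000 + 962) = arctan(17000/962) = 86.76°
∠[(j17000)² + 132(j17000) + 8930] = ∠[-2.8899e+08 + j2.244e+06] = 179.56°
∠G(j17000) = 86.76° − 179.56° = -92.79°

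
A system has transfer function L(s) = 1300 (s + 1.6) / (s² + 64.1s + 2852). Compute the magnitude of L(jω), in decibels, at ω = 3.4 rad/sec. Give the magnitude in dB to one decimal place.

4.7 dB

|j3.4 + 1.6| = √(3.4² + 1.6²) = 3.758
|(j3.4)² + 64.1(j3.4) + 2852| = |2840.4 + j217.94| = 2849
|L(j3.4)| = 1300 × 3.758 / 2849 = 1.7147
20 log₁₀(1.7147) = 4.68 dB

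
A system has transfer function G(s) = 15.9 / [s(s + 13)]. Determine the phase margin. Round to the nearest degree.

Gain crossover: |G(jω)| = 1 at ω ≈ 1.22 rad/s.
∠G(j1.22) = −90° − arctan(1.22/13) ≈ -95.35°
PM = 180° + (-95.35°) = 84.65°

85°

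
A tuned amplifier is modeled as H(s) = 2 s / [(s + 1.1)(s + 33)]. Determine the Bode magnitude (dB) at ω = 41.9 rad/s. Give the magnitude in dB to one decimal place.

-28.5 dB

|j41.9| = 41.9
|j41.9 + 1.1| = √(41.9² + 1.1²) = 41.91
|j41.9 + 33| = √(41.9² + 33²) = 53.33
|H(j41.9)| = 2 × 41.9 / (41.91 × 53.33) = 0.037486
20 log₁₀(0.037486) = -28.52 dB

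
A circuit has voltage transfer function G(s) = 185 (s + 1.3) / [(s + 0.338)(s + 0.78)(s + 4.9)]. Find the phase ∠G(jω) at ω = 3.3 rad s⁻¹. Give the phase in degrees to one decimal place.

-126.3°

∠(j3.3 + 1.3) = arctan(3.3/1.3) = 68.50°
∠(j3.3 + 0.338) = arctan(3.3/0.338) = 84.15°
∠(j3.3 + 0.78) = arctan(3.3/0.78) = 76.70°
∠(j3.3 + 4.9) = arctan(3.3/4.9) = 33.96°
∠G(j3.3) = 68.50° − (84.15° + 76.70° + 33.96°) = -126.31°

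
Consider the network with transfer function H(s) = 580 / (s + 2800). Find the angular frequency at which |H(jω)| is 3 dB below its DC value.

2800 rad/s

For a single-pole low-pass, the −3 dB point is at the pole: ω = 2800 rad/s.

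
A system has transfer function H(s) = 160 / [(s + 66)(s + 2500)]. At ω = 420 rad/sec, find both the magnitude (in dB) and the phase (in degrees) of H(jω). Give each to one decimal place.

|H| = -76.6 dB, ∠H = -90.6°

|j420 + 66| = √(420² + 66²) = 425.2
|j420 + 2500| = √(420² + 2500²) = 2535
|H(j420)| = 160 / (425.2 × 2535) = 0.00014845
20 log₁₀(0.00014845) = -76.57 dB
∠(j420 + 66) = arctan(420/66) = 81.07°
∠(j420 + 2500) = arctan(420/2500) = 9.54°
∠H(j420) = − (81.07° + 9.54°) = -90.61°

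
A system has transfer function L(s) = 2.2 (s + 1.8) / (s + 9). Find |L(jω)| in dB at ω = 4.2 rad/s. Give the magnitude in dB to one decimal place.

0.1 dB

|j4.2 + 1.8| = √(4.2² + 1.8²) = 4.569
|j4.2 + 9| = √(4.2² + 9²) = 9.932
|L(j4.2)| = 2.2 × 4.569 / 9.932 = 1.0122
20 log₁₀(1.0122) = 0.11 dB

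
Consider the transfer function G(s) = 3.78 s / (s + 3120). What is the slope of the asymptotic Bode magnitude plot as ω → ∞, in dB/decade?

With 1 zero and 1 pole, the high-frequency asymptotic slope is 20 × (1 − 1) = 0 dB/decade.

0 dB/decade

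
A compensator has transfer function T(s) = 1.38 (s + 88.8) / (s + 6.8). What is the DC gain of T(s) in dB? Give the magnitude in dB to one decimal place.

25.1 dB

T(0) = 1.38 × 88.8 / 6.8 = 18.021
20 log₁₀(18.021) = 25.12 dB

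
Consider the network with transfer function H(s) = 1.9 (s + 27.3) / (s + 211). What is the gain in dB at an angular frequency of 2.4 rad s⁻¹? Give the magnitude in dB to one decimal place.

-12.2 dB

|j2.4 + 27.3| = √(2.4² + 27.3²) = 27.41
|j2.4 + 211| = √(2.4² + 211²) = 211
|H(j2.4)| = 1.9 × 27.41 / 211 = 0.24676
20 log₁₀(0.24676) = -12.15 dB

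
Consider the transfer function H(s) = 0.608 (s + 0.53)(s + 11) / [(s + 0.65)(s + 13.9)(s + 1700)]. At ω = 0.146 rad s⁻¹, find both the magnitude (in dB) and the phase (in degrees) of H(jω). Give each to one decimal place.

|j0.146 + 0.53| = √(0.146² + 0.53²) = 0.5497
|j0.146 + 11| = √(0.146² + 11²) = 11
|j0.146 + 0.65| = √(0.146² + 0.65²) = 0.6662
|j0.146 + 13.9| = √(0.146² + 13.9²) = 13.9
|j0.146 + 1700| = √(0.146² + 1700²) = 1700
|H(j0.146)| = 0.608 × 0.5497 × 11 / (0.6662 × 13.9 × 1700) = 0.00023356
20 log₁₀(0.00023356) = -72.63 dB
∠(j0.146 + 0.53) = arctan(0.146/0.53) = 15.40°
∠(j0.146 + 11) = arctan(0.146/11) = 0.76°
∠(j0.146 + 0.65) = arctan(0.146/0.65) = 12.66°
∠(j0.146 + 13.9) = arctan(0.146/13.9) = 0.60°
∠(j0.146 + 1700) = arctan(0.146/1700) = 0.00°
∠H(j0.146) = 15.40° + 0.76° − (12.66° + 0.60° + 0.00°) = 2.90°

|H| = -72.6 dB, ∠H = 2.9°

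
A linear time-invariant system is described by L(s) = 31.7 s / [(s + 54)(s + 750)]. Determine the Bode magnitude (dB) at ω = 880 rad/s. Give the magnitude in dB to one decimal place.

-31.3 dB

|j880| = 880
|j880 + 54| = √(880² + 54²) = 881.7
|j880 + 750| = √(880² + 750²) = 1156
|L(j880)| = 31.7 × 880 / (881.7 × 1156) = 0.027365
20 log₁₀(0.027365) = -31.26 dB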